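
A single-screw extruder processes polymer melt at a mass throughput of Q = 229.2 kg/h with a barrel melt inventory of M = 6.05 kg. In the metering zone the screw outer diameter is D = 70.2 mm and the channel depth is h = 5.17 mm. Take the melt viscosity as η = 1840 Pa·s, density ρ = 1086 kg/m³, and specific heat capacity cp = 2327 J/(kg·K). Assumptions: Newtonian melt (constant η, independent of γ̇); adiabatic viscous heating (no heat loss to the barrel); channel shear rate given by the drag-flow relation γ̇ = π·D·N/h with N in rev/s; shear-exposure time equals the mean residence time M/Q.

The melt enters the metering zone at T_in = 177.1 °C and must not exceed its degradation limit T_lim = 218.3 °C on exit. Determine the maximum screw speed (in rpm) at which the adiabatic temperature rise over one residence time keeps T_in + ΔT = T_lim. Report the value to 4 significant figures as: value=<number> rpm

Convert throughput: Q = 229.2 kg/h = 229.2/3600 = 0.0636667 kg/s
t_res = M / Q_s = 6.05 / 0.0636667 = 95.0262 s
Convert to metres: D = 0.0702 m, h = 0.00517 m
Allowable rise: ΔT_a = T_lim − T_in = 218.3 − 177.1 = 41.2 K
γ̇_max² = ΔT_a·ρ·cp / (η·t_res) = [41.2 × 1086 × 2327] / [1840 × 95.0262] = 595.473 s⁻²
γ̇_max = sqrt(595.473) = 24.4023 s⁻¹
Solve γ̇ = πDN/h for N: N_max = γ̇_max·h/(π·D) = 24.4023 × 0.00517 / (π × 0.0702) = 0.572051 rev/s = 34.3231 rpm

value=34.32 rpm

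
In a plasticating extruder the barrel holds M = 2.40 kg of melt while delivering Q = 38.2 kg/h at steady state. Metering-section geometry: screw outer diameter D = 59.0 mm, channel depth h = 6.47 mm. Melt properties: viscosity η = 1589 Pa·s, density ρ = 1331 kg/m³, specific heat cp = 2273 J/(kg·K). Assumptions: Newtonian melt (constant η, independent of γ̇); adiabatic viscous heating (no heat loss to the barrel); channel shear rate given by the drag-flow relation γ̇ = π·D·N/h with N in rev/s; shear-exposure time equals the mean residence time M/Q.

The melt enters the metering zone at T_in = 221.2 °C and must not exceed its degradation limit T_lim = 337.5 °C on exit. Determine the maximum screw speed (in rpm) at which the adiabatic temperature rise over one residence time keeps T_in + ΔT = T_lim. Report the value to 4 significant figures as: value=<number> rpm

value=65.53 rpm

Q_s = Q / 3600 = 38.2 / 3600 = 0.0106111 kg/s
Mean residence time: t_res = M/Q_s = 2.40 kg / 0.0106111 kg/s = 226.178 s
D = 59.0 mm = 0.059 m;  h = 6.47 mm = 0.00647 m
ΔT_a = T_lim − T_in = 337.5 − 221.2 = 116.3 K
Invert ΔT = ηγ̇²t_res/(ρcp) for γ̇: γ̇_max² = ΔT_a ρ cp / (η t_res) = 116.3·1331·2273 / (1589·226.178) = 979.001 s⁻²
γ̇_max = sqrt(979.001) = 31.289 s⁻¹
N_max = γ̇_max·h / (π·D) = 31.289 · 0.00647 / (π · 0.059) = 1.09218 rev/s = 65.5307 rpm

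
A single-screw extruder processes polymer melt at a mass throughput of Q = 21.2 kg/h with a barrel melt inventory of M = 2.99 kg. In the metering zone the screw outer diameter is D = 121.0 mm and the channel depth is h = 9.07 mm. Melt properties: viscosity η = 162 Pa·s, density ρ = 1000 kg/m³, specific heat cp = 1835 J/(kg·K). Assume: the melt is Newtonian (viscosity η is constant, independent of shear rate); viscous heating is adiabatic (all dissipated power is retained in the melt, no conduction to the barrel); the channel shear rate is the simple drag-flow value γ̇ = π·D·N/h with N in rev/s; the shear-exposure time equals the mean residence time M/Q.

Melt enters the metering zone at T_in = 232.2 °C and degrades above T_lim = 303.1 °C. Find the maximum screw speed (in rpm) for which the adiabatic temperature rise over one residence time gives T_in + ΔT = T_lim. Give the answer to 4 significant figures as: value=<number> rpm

value=56.94 rpm

Convert throughput: Q = 21.2 kg/h = 21.2/3600 = 0.00588889 kg/s
t_res = M / Q_s = 2.99 / 0.00588889 = 507.736 s
Geometry in SI: D = 121.0 mm → 0.121 m, h = 9.07 mm → 0.00907 m
ΔT_a = T_lim − T_in = 303.1 − 232.2 = 70.9 K
γ̇_max² = ΔT_a·ρ·cp / (η·t_res) = [70.9 × 1000 × 1835] / [162 × 507.736] = 1581.72 s⁻²
γ̇_max = sqrt(1581.72) = 39.7708 s⁻¹
N_max = γ̇_max·h / (π·D) = 39.7708 · 0.00907 / (π · 0.121) = 0.948936 rev/s = 56.9361 rpm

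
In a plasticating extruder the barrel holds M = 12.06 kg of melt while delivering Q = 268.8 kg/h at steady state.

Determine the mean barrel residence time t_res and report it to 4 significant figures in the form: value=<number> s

Q_s = Q / 3600 = 268.8 / 3600 = 0.0746667 kg/s
Mean residence time: t_res = M/Q_s = 12.06 kg / 0.0746667 kg/s = 161.518 s

value=161.5 s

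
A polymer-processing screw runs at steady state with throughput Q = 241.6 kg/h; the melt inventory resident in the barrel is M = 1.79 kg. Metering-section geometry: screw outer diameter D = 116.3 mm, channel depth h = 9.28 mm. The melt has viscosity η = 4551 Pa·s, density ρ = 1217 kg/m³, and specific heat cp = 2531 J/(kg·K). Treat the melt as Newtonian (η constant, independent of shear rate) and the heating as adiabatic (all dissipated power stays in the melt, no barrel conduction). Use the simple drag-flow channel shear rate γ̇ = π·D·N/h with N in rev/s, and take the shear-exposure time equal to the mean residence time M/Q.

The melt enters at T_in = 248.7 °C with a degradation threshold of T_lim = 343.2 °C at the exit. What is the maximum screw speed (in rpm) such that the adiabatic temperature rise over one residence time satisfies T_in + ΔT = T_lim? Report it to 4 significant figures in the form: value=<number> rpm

Convert throughput: Q = 241.6 kg/h = 241.6/3600 = 0.0671111 kg/s
t_res = M / Q_s = 1.79 / 0.0671111 = 26.6722 s
Geometry in SI: D = 116.3 mm → 0.1163 m, h = 9.28 mm → 0.00928 m
Allowable rise: ΔT_a = T_lim − T_in = 343.2 − 248.7 = 94.5 K
Invert ΔT = ηγ̇²t_res/(ρcp) for γ̇: γ̇_max² = ΔT_a ρ cp / (η t_res) = 94.5·1217·2531 / (4551·26.6722) = 2398 s⁻²
γ̇_max = √2398 = 48.9694 s⁻¹
N_max = γ̇_max·h / (π·D) = 48.9694 · 0.00928 / (π · 0.1163) = 1.24378 rev/s = 74.6267 rpm

value=74.63 rpm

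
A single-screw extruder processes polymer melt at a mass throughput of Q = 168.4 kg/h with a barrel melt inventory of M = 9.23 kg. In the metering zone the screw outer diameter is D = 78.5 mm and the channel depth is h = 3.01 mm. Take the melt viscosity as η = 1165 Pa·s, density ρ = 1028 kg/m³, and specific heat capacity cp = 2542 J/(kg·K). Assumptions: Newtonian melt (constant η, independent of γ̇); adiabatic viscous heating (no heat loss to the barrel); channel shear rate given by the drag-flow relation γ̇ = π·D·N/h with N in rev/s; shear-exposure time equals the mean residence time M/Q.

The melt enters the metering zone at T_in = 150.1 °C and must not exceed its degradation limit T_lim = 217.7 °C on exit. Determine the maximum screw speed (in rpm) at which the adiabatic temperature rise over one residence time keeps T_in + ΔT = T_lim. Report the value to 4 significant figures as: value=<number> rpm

value=20.30 rpm

Convert throughput: Q = 168.4 kg/h = 168.4/3600 = 0.0467778 kg/s
t_res = M / Q_s = 9.23 ÷ 0.0467778 = 197.316 s
D = 78.5 mm = 0.0785 m;  h = 3.01 mm = 0.00301 m
Allowable rise: ΔT_a = T_lim − T_in = 217.7 − 150.1 = 67.6 K
γ̇_max² = ΔT_a·ρ·cp/(η·t_res) = 67.6·1028·2542/(1165·197.316) = 768.471 s⁻²
γ̇_max = sqrt(768.471) = 27.7213 s⁻¹
N_max = γ̇_max·h / (π·D) = 27.7213 · 0.00301 / (π · 0.0785) = 0.338346 rev/s = 20.3007 rpm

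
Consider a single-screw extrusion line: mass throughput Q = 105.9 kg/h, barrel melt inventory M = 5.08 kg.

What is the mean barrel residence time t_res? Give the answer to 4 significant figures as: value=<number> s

value=172.7 s

Convert throughput: Q = 105.9 kg/h = 105.9/3600 = 0.0294167 kg/s
t_res = M / Q_s = 5.08 / 0.0294167 = 172.691 s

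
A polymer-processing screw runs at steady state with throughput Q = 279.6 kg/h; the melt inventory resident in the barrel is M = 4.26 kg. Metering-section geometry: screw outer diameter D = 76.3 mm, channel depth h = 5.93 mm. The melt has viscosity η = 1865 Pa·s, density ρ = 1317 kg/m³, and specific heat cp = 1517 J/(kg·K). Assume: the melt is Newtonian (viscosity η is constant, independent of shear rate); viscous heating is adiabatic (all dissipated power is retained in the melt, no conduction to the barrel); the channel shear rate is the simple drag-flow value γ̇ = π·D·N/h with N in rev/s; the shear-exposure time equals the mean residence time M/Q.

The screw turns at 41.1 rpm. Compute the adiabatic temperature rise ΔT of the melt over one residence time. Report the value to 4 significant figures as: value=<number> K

Convert throughput: Q = 279.6 kg/h = 279.6/3600 = 0.0776667 kg/s
t_res = M / Q_s = 4.26 / 0.0776667 = 54.8498 s
Geometry in metres: D = 76.3 mm → 0.0763 m, h = 5.93 mm → 0.00593 m; screw speed N = 41.1 rpm = 0.685 rev/s
Shear rate: γ̇ = πDN/h = π·0.0763·0.685/0.00593 = 27.6892 s⁻¹
ΔT = η·γ̇²·t_res / (ρ·cp) = 1865 · (27.6892)² · 54.8498 / (1317 · 1517) = 39.2557 K

value=39.26 K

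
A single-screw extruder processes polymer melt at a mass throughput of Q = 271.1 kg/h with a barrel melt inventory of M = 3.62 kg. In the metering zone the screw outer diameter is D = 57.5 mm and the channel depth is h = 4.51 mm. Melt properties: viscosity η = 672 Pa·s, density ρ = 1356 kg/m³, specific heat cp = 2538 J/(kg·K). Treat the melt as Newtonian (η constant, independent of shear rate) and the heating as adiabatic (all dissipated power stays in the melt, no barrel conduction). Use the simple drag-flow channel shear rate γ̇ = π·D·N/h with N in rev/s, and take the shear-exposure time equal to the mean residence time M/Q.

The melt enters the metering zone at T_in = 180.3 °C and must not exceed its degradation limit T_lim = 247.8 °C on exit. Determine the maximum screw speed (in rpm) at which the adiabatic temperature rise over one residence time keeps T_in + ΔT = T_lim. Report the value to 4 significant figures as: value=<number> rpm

Throughput in SI: Q_s = 271.1 kg/h ÷ 3600 s/h = 0.0753056 kg/s
t_res = M / Q_s = 3.62 ÷ 0.0753056 = 48.0708 s
D = 57.5 mm = 0.0575 m;  h = 4.51 mm = 0.00451 m
Allowable rise: ΔT_a = T_lim − T_in = 247.8 − 180.3 = 67.5 K
Invert ΔT = ηγ̇²t_res/(ρcp) for γ̇: γ̇_max² = ΔT_a ρ cp / (η t_res) = 67.5·1356·2538 / (672·48.0708) = 7191.25 s⁻²
γ̇_max = sqrt(7191.25) = 84.8012 s⁻¹
Solve γ̇ = πDN/h for N: N_max = γ̇_max·h/(π·D) = 84.8012 × 0.00451 / (π × 0.0575) = 2.1172 rev/s = 127.032 rpm

value=127.0 rpm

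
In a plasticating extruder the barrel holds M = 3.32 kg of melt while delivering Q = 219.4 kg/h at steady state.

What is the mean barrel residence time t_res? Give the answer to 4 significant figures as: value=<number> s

value=54.48 s

Q_s = Q / 3600 = 219.4 / 3600 = 0.0609444 kg/s
t_res = M / Q_s = 3.32 ÷ 0.0609444 = 54.4758 s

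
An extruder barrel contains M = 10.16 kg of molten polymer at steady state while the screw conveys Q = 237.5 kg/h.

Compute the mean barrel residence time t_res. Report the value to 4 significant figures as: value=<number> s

value=154.0 s

Convert throughput: Q = 237.5 kg/h = 237.5/3600 = 0.0659722 kg/s
t_res = M / Q_s = 10.16 / 0.0659722 = 154.004 s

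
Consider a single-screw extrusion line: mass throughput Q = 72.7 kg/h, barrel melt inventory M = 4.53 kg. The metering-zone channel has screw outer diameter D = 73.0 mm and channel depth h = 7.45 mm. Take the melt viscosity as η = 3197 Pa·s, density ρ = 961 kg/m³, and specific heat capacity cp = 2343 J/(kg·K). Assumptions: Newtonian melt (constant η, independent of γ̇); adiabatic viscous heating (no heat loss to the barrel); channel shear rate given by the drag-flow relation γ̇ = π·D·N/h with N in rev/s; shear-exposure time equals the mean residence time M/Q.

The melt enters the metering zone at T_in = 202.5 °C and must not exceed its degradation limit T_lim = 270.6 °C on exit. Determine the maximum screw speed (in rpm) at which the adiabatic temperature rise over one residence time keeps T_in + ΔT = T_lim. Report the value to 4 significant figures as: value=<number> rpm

Q_s = Q / 3600 = 72.7 / 3600 = 0.0201944 kg/s
t_res = M / Q_s = 4.53 / 0.0201944 = 224.319 s
Geometry in SI: D = 73.0 mm → 0.073 m, h = 7.45 mm → 0.00745 m
ΔT_a = T_lim − T_in = 270.6 − 202.5 = 68.1 K
γ̇_max² = ΔT_a·ρ·cp / (η·t_res) = [68.1 × 961 × 2343] / [3197 × 224.319] = 213.813 s⁻²
Take the square root: γ̇_max = √(213.813) = 14.6223 s⁻¹
Solve γ̇ = πDN/h for N: N_max = γ̇_max·h/(π·D) = 14.6223 × 0.00745 / (π × 0.073) = 0.475008 rev/s = 28.5005 rpm

value=28.50 rpm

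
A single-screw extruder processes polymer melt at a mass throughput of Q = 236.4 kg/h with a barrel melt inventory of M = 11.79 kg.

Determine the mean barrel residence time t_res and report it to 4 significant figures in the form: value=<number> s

Q_s = Q / 3600 = 236.4 / 3600 = 0.0656667 kg/s
t_res = M / Q_s = 11.79 / 0.0656667 = 179.543 s

value=179.5 s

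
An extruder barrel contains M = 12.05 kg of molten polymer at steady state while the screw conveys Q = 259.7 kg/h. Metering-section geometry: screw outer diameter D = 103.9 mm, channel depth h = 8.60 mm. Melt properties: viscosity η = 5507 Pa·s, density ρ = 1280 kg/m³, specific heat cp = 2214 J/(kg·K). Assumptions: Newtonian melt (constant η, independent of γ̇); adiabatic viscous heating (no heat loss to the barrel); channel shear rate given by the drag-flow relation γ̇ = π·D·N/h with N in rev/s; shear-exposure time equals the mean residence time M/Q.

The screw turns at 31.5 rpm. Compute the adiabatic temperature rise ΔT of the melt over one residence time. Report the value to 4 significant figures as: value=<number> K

Q_s = Q / 3600 = 259.7 / 3600 = 0.0721389 kg/s
Mean residence time: t_res = M/Q_s = 12.05 kg / 0.0721389 kg/s = 167.039 s
Geometry in metres: D = 103.9 mm → 0.1039 m, h = 8.60 mm → 0.0086 m; screw speed N = 31.5 rpm = 0.525 rev/s
γ̇ = π D N / h = (π)(0.1039)(0.525) / 0.0086 = 19.9263 s⁻¹
ΔT = η·γ̇²·t_res/(ρ·cp) = [5507 × 19.9263² × 167.039] / [1280 × 2214] = 128.884 K

value=128.9 K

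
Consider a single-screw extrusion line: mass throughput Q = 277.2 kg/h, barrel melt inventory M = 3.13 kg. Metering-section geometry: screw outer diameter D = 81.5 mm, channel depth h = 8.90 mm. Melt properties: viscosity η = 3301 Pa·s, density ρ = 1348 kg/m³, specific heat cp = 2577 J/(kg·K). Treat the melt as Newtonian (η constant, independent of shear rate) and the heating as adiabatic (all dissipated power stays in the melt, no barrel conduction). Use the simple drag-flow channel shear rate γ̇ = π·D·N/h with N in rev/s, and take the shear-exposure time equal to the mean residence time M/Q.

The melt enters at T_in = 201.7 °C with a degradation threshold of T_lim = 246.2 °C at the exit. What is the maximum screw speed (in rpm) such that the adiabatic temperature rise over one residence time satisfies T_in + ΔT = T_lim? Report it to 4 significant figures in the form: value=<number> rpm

Q_s = Q / 3600 = 277.2 / 3600 = 0.077 kg/s
Mean residence time: t_res = M/Q_s = 3.13 kg / 0.077 kg/s = 40.6494 s
Geometry in SI: D = 81.5 mm → 0.0815 m, h = 8.90 mm → 0.0089 m
Allowable rise: ΔT_a = T_lim − T_in = 246.2 − 201.7 = 44.5 K
γ̇_max² = ΔT_a·ρ·cp/(η·t_res) = 44.5·1348·2577/(3301·40.6494) = 1152.03 s⁻²
γ̇_max = sqrt(1152.03) = 33.9416 s⁻¹
N_max = γ̇_max·h / (π·D) = 33.9416 · 0.0089 / (π · 0.0815) = 1.17982 rev/s = 70.7891 rpm

value=70.79 rpm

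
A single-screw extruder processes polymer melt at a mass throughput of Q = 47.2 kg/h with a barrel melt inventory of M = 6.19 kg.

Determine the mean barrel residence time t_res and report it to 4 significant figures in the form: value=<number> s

value=472.1 s

Throughput in SI: Q_s = 47.2 kg/h ÷ 3600 s/h = 0.0131111 kg/s
t_res = M / Q_s = 6.19 / 0.0131111 = 472.119 s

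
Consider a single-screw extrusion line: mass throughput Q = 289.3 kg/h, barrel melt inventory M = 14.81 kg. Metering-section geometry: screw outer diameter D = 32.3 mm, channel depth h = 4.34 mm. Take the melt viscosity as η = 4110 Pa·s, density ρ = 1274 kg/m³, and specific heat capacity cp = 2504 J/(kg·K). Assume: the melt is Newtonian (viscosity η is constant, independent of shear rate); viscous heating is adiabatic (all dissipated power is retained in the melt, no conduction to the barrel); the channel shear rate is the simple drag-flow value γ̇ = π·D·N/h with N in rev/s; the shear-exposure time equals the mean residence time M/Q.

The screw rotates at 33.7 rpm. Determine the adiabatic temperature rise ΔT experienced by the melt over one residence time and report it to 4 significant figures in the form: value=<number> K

value=40.95 K

Convert throughput: Q = 289.3 kg/h = 289.3/3600 = 0.0803611 kg/s
Mean residence time: t_res = M/Q_s = 14.81 kg / 0.0803611 kg/s = 184.293 s
D = 32.3 mm = 0.0323 m;  h = 4.34 mm = 0.00434 m;  N = 33.7 rpm / 60 = 0.561667 rev/s
γ̇ = π D N / h = (π)(0.0323)(0.561667) / 0.00434 = 13.1323 s⁻¹
ΔT = η·γ̇²·t_res/(ρ·cp) = [4110 × 13.1323² × 184.293] / [1274 × 2504] = 40.9477 K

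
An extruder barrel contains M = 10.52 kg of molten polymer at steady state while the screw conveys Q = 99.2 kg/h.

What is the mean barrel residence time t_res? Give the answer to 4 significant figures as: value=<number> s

Q_s = Q / 3600 = 99.2 / 3600 = 0.0275556 kg/s
Mean residence time: t_res = M/Q_s = 10.52 kg / 0.0275556 kg/s = 381.774 s

value=381.8 s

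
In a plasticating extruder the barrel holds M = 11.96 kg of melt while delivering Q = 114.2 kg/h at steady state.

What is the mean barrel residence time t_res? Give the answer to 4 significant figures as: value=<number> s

value=377.0 s

Convert throughput: Q = 114.2 kg/h = 114.2/3600 = 0.0317222 kg/s
Mean residence time: t_res = M/Q_s = 11.96 kg / 0.0317222 kg/s = 377.023 s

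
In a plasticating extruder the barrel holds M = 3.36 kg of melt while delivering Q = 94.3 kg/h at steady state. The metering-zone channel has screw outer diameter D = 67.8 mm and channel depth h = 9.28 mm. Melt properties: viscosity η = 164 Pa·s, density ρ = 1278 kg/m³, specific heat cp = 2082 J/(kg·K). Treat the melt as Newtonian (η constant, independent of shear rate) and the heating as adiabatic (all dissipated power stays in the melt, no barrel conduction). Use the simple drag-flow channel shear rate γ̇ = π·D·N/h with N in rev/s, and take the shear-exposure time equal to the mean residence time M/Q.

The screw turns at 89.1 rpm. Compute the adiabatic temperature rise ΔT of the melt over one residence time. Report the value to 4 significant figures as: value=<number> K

value=9.185 K

Throughput in SI: Q_s = 94.3 kg/h ÷ 3600 s/h = 0.0261944 kg/s
t_res = M / Q_s = 3.36 ÷ 0.0261944 = 128.271 s
Convert to SI: D = 0.0678 m, h = 0.00928 m, N = 89.1/60 = 1.485 rev/s
γ̇ = π·D·N / h = π · 0.0678 · 1.485 / 0.00928 = 34.0846 s⁻¹
Adiabatic rise: ΔT = η γ̇² t_res / (ρ cp) = 164·(34.0846)²·128.271 / (1278·2082) = 9.18498 K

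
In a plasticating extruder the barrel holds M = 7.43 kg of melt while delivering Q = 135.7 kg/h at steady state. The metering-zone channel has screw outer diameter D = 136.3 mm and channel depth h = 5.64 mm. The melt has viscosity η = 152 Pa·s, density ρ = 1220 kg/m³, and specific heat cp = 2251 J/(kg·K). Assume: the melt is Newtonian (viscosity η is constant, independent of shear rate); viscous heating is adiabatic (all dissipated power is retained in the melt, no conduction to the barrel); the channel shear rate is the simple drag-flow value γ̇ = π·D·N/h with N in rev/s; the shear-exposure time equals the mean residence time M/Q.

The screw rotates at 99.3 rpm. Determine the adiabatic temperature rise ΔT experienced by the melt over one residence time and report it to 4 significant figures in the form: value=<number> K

Throughput in SI: Q_s = 135.7 kg/h ÷ 3600 s/h = 0.0376944 kg/s
Mean residence time: t_res = M/Q_s = 7.43 kg / 0.0376944 kg/s = 197.111 s
D = 136.3 mm = 0.1363 m;  h = 5.64 mm = 0.00564 m;  N = 99.3 rpm / 60 = 1.655 rev/s
Shear rate: γ̇ = πDN/h = π·0.1363·1.655/0.00564 = 125.651 s⁻¹
Adiabatic rise: ΔT = η γ̇² t_res / (ρ cp) = 152·(125.651)²·197.111 / (1220·2251) = 172.246 K

value=172.2 K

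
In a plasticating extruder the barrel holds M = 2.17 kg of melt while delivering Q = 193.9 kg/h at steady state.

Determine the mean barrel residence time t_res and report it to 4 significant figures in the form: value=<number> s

Convert throughput: Q = 193.9 kg/h = 193.9/3600 = 0.0538611 kg/s
t_res = M / Q_s = 2.17 / 0.0538611 = 40.2888 s

value=40.29 s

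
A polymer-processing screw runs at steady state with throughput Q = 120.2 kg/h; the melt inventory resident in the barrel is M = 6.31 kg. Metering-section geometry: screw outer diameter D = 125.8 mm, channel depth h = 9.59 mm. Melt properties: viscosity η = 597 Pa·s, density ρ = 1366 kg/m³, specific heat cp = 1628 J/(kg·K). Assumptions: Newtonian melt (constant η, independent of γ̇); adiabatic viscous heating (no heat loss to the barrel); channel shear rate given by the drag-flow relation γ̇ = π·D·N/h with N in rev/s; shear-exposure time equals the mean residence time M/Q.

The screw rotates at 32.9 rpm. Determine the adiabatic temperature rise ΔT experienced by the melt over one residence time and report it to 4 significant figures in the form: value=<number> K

Q_s = Q / 3600 = 120.2 / 3600 = 0.0333889 kg/s
Mean residence time: t_res = M/Q_s = 6.31 kg / 0.0333889 kg/s = 188.985 s
Convert to SI: D = 0.1258 m, h = 0.00959 m, N = 32.9/60 = 0.548333 rev/s
Shear rate: γ̇ = πDN/h = π·0.1258·0.548333/0.00959 = 22.5973 s⁻¹
ΔT = η·γ̇²·t_res / (ρ·cp) = 597 · (22.5973)² · 188.985 / (1366 · 1628) = 25.9066 K

value=25.91 K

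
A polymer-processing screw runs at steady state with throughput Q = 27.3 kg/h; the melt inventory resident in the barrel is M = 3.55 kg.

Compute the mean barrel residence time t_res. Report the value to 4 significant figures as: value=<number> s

Q_s = Q / 3600 = 27.3 / 3600 = 0.00758333 kg/s
t_res = M / Q_s = 3.55 / 0.00758333 = 468.132 s

value=468.1 s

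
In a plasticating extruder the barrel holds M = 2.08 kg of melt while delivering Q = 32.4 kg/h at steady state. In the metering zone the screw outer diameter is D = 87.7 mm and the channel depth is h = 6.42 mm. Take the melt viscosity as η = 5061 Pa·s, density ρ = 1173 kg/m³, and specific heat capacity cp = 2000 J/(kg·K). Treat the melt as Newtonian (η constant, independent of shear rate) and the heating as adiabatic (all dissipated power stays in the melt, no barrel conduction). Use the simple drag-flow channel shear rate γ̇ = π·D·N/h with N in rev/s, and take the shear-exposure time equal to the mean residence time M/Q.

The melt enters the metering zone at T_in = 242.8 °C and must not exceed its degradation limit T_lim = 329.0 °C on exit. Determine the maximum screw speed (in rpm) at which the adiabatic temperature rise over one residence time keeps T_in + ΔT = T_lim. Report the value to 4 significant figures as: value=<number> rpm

Convert throughput: Q = 32.4 kg/h = 32.4/3600 = 0.009 kg/s
Mean residence time: t_res = M/Q_s = 2.08 kg / 0.009 kg/s = 231.111 s
Convert to metres: D = 0.0877 m, h = 0.00642 m
ΔT_a = T_lim − T_in = 329.0 °C − 242.8 °C = 86.2 K
γ̇_max² = ΔT_a·ρ·cp/(η·t_res) = 86.2·1173·2000/(5061·231.111) = 172.893 s⁻²
γ̇_max = √172.893 = 13.1489 s⁻¹
N_max = γ̇_max·h / (π·D) = 13.1489 · 0.00642 / (π · 0.0877) = 0.30639 rev/s = 18.3834 rpm

value=18.38 rpm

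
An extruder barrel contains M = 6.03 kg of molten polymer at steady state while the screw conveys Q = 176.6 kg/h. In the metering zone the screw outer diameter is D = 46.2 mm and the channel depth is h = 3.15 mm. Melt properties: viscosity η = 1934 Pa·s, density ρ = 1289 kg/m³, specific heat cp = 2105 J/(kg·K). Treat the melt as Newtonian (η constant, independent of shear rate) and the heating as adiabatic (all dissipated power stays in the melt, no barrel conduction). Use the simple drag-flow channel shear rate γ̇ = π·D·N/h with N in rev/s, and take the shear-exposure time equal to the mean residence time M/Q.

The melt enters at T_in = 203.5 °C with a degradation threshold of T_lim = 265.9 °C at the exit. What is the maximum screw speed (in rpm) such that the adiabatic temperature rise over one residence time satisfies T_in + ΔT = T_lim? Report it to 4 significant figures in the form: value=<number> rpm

Convert throughput: Q = 176.6 kg/h = 176.6/3600 = 0.0490556 kg/s
Mean residence time: t_res = M/Q_s = 6.03 kg / 0.0490556 kg/s = 122.922 s
D = 46.2 mm = 0.0462 m;  h = 3.15 mm = 0.00315 m
ΔT_a = T_lim − T_in = 265.9 °C − 203.5 °C = 62.4 K
Invert ΔT = ηγ̇²t_res/(ρcp) for γ̇: γ̇_max² = ΔT_a ρ cp / (η t_res) = 62.4·1289·2105 / (1934·122.922) = 712.203 s⁻²
γ̇_max = √712.203 = 26.6871 s⁻¹
Solve γ̇ = πDN/h for N: N_max = γ̇_max·h/(π·D) = 26.6871 × 0.00315 / (π × 0.0462) = 0.57919 rev/s = 34.7514 rpm

value=34.75 rpm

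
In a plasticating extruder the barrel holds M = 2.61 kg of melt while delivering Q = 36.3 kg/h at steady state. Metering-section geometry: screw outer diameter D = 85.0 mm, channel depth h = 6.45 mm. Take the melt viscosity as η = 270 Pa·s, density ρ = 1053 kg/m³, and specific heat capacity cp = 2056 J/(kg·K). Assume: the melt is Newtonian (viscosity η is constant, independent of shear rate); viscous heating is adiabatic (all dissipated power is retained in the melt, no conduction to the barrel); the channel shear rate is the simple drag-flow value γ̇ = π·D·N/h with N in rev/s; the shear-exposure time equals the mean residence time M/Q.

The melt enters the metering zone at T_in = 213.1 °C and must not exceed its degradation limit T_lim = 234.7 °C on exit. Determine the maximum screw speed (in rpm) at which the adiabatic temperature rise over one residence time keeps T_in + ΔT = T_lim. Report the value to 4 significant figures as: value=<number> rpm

value=37.49 rpm

Convert throughput: Q = 36.3 kg/h = 36.3/3600 = 0.0100833 kg/s
Mean residence time: t_res = M/Q_s = 2.61 kg / 0.0100833 kg/s = 258.843 s
Convert to metres: D = 0.085 m, h = 0.00645 m
ΔT_a = T_lim − T_in = 234.7 °C − 213.1 °C = 21.6 K
Invert ΔT = ηγ̇²t_res/(ρcp) for γ̇: γ̇_max² = ΔT_a ρ cp / (η t_res) = 21.6·1053·2056 / (270·258.843) = 669.122 s⁻²
γ̇_max = sqrt(669.122) = 25.8674 s⁻¹
N_max = γ̇_max h / (πD) = 25.8674·0.00645/(π·0.085) = 0.624804 rev/s → ×60 = 37.4882 rpm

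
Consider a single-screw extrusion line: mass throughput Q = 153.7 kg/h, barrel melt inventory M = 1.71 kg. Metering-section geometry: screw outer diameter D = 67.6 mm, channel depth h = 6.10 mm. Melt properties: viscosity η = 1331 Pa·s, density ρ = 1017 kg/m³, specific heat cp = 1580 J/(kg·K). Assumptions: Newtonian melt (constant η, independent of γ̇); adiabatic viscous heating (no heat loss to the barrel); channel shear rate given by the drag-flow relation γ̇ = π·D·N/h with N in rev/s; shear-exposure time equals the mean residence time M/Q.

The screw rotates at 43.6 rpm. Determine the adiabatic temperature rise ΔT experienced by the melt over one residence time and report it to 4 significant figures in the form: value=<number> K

value=21.23 K

Convert throughput: Q = 153.7 kg/h = 153.7/3600 = 0.0426944 kg/s
t_res = M / Q_s = 1.71 / 0.0426944 = 40.052 s
Geometry in metres: D = 67.6 mm → 0.0676 m, h = 6.10 mm → 0.0061 m; screw speed N = 43.6 rpm = 0.726667 rev/s
Shear rate: γ̇ = πDN/h = π·0.0676·0.726667/0.0061 = 25.2989 s⁻¹
ΔT = η·γ̇²·t_res / (ρ·cp) = 1331 · (25.2989)² · 40.052 / (1017 · 1580) = 21.2338 K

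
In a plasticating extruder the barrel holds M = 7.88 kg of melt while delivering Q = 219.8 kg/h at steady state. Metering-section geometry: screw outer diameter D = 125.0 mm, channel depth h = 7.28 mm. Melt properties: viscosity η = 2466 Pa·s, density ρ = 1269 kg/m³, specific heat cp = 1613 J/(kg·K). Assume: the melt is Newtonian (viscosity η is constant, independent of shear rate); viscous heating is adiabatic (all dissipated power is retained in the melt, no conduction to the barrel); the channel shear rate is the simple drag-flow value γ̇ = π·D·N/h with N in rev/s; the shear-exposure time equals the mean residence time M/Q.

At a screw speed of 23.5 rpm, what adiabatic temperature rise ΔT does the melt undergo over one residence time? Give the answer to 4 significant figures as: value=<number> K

value=69.40 K

Convert throughput: Q = 219.8 kg/h = 219.8/3600 = 0.0610556 kg/s
t_res = M / Q_s = 7.88 / 0.0610556 = 129.063 s
D = 125.0 mm = 0.125 m;  h = 7.28 mm = 0.00728 m;  N = 23.5 rpm / 60 = 0.391667 rev/s
γ̇ = π D N / h = (π)(0.125)(0.391667) / 0.00728 = 21.1274 s⁻¹
ΔT = η·γ̇²·t_res / (ρ·cp) = 2466 · (21.1274)² · 129.063 / (1269 · 1613) = 69.4046 K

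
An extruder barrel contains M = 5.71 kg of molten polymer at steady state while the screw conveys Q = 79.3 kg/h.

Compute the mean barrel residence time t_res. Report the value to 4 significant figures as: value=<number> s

Throughput in SI: Q_s = 79.3 kg/h ÷ 3600 s/h = 0.0220278 kg/s
t_res = M / Q_s = 5.71 / 0.0220278 = 259.218 s

value=259.2 s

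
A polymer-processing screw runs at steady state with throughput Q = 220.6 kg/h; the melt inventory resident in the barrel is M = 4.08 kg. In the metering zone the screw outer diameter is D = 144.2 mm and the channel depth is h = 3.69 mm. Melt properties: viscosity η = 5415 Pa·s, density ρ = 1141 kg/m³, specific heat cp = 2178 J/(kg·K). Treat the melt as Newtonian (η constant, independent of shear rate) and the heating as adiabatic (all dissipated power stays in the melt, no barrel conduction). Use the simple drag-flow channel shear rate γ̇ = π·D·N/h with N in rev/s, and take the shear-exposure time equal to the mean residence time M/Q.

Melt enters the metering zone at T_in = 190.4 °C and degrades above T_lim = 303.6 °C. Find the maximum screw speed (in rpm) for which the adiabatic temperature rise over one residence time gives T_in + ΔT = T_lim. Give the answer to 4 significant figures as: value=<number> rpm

value=13.65 rpm

Convert throughput: Q = 220.6 kg/h = 220.6/3600 = 0.0612778 kg/s
t_res = M / Q_s = 4.08 / 0.0612778 = 66.582 s
Geometry in SI: D = 144.2 mm → 0.1442 m, h = 3.69 mm → 0.00369 m
ΔT_a = T_lim − T_in = 303.6 °C − 190.4 °C = 113.2 K
γ̇_max² = ΔT_a·ρ·cp / (η·t_res) = [113.2 × 1141 × 2178] / [5415 × 66.582] = 780.251 s⁻²
γ̇_max = √780.251 = 27.933 s⁻¹
Solve γ̇ = πDN/h for N: N_max = γ̇_max·h/(π·D) = 27.933 × 0.00369 / (π × 0.1442) = 0.227525 rev/s = 13.6515 rpm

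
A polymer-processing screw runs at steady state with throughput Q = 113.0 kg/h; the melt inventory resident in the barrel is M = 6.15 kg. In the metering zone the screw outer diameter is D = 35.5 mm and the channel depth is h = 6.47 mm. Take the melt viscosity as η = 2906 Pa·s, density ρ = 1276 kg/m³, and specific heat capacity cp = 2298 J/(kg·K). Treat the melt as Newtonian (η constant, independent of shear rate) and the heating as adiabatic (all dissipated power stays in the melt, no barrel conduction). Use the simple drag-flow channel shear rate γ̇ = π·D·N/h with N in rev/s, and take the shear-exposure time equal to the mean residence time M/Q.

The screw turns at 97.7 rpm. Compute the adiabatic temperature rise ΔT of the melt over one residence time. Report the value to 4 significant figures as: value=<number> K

value=153.0 K

Q_s = Q / 3600 = 113.0 / 3600 = 0.0313889 kg/s
t_res = M / Q_s = 6.15 / 0.0313889 = 195.929 s
D = 35.5 mm = 0.0355 m;  h = 6.47 mm = 0.00647 m;  N = 97.7 rpm / 60 = 1.62833 rev/s
γ̇ = π D N / h = (π)(0.0355)(1.62833) / 0.00647 = 28.0684 s⁻¹
ΔT = η·γ̇²·t_res/(ρ·cp) = [2906 × 28.0684² × 195.929] / [1276 × 2298] = 152.978 K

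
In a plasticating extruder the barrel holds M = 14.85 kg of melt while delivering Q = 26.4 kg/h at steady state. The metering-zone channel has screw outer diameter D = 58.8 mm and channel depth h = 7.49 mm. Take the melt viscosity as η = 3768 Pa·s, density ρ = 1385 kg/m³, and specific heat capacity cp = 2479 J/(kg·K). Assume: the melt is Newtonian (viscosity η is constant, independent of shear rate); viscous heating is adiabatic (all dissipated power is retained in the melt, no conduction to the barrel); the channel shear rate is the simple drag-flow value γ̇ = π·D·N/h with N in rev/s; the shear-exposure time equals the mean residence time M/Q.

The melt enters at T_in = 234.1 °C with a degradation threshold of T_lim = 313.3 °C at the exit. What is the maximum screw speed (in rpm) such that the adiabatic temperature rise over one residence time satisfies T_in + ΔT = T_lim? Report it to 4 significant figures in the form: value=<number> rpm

value=14.52 rpm

Throughput in SI: Q_s = 26.4 kg/h ÷ 3600 s/h = 0.00733333 kg/s
t_res = M / Q_s = 14.85 / 0.00733333 = 2025 s
Geometry in SI: D = 58.8 mm → 0.0588 m, h = 7.49 mm → 0.00749 m
ΔT_a = T_lim − T_in = 313.3 − 234.1 = 79.2 K
Invert ΔT = ηγ̇²t_res/(ρcp) for γ̇: γ̇_max² = ΔT_a ρ cp / (η t_res) = 79.2·1385·2479 / (3768·2025) = 35.6382 s⁻²
γ̇_max = √35.6382 = 5.96977 s⁻¹
N_max = γ̇_max h / (πD) = 5.96977·0.00749/(π·0.0588) = 0.242054 rev/s → ×60 = 14.5232 rpm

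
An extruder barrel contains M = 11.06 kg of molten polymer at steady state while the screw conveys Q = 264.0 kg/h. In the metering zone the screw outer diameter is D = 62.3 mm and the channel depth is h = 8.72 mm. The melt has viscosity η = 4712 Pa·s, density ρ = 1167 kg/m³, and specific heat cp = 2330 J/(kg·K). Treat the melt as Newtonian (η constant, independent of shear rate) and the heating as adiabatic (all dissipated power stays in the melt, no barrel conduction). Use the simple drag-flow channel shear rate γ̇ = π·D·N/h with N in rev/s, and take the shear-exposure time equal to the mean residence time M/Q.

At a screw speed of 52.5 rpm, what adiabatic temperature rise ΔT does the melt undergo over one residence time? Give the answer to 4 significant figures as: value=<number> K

Convert throughput: Q = 264.0 kg/h = 264.0/3600 = 0.0733333 kg/s
t_res = M / Q_s = 11.06 ÷ 0.0733333 = 150.818 s
Convert to SI: D = 0.0623 m, h = 0.00872 m, N = 52.5/60 = 0.875 rev/s
γ̇ = π D N / h = (π)(0.0623)(0.875) / 0.00872 = 19.6395 s⁻¹
Adiabatic rise: ΔT = η γ̇² t_res / (ρ cp) = 4712·(19.6395)²·150.818 / (1167·2330) = 100.807 K

value=100.8 K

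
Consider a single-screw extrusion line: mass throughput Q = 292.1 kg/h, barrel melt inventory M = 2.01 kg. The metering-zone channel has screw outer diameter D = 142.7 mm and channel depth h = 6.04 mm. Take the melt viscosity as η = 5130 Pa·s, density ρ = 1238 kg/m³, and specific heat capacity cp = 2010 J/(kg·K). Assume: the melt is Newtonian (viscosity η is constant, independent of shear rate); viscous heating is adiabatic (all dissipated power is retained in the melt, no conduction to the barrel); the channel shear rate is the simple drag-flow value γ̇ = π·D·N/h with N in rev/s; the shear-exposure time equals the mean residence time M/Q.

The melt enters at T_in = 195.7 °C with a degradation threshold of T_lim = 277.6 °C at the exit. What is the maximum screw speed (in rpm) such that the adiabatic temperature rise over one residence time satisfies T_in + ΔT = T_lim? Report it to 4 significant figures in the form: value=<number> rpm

Convert throughput: Q = 292.1 kg/h = 292.1/3600 = 0.0811389 kg/s
Mean residence time: t_res = M/Q_s = 2.01 kg / 0.0811389 kg/s = 24.7723 s
D = 142.7 mm = 0.1427 m;  h = 6.04 mm = 0.00604 m
ΔT_a = T_lim − T_in = 277.6 °C − 195.7 °C = 81.9 K
γ̇_max² = ΔT_a·ρ·cp / (η·t_res) = [81.9 × 1238 × 2010] / [5130 × 24.7723] = 1603.67 s⁻²
γ̇_max = √1603.67 = 40.0459 s⁻¹
N_max = γ̇_max h / (πD) = 40.0459·0.00604/(π·0.1427) = 0.539537 rev/s → ×60 = 32.3722 rpm

value=32.37 rpm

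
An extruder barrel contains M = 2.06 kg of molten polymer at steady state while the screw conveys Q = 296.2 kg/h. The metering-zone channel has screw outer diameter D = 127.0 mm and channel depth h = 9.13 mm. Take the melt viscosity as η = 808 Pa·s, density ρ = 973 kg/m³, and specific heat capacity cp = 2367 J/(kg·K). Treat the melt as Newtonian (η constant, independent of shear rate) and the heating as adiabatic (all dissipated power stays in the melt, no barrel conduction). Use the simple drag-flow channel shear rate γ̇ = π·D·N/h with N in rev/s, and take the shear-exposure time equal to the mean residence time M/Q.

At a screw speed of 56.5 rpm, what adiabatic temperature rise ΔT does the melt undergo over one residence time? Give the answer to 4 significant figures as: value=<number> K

Convert throughput: Q = 296.2 kg/h = 296.2/3600 = 0.0822778 kg/s
t_res = M / Q_s = 2.06 / 0.0822778 = 25.0371 s
Convert to SI: D = 0.127 m, h = 0.00913 m, N = 56.5/60 = 0.941667 rev/s
γ̇ = π D N / h = (π)(0.127)(0.941667) / 0.00913 = 41.151 s⁻¹
ΔT = η·γ̇²·t_res/(ρ·cp) = [808 × 41.151² × 25.0371] / [973 × 2367] = 14.8746 K

value=14.87 K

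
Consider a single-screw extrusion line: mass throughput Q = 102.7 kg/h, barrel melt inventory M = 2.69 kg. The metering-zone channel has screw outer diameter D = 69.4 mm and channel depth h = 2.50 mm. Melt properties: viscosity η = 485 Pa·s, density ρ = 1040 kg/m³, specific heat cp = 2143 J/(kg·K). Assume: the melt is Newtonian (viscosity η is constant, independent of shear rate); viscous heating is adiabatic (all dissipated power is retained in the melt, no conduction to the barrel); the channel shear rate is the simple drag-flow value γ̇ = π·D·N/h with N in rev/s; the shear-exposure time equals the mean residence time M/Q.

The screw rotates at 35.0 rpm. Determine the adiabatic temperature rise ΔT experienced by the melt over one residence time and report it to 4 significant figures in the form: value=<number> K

Q_s = Q / 3600 = 102.7 / 3600 = 0.0285278 kg/s
t_res = M / Q_s = 2.69 ÷ 0.0285278 = 94.2941 s
D = 69.4 mm = 0.0694 m;  h = 2.50 mm = 0.0025 m;  N = 35.0 rpm / 60 = 0.583333 rev/s
γ̇ = π D N / h = (π)(0.0694)(0.583333) / 0.0025 = 50.8729 s⁻¹
Adiabatic rise: ΔT = η γ̇² t_res / (ρ cp) = 485·(50.8729)²·94.2941 / (1040·2143) = 53.1059 K

value=53.11 K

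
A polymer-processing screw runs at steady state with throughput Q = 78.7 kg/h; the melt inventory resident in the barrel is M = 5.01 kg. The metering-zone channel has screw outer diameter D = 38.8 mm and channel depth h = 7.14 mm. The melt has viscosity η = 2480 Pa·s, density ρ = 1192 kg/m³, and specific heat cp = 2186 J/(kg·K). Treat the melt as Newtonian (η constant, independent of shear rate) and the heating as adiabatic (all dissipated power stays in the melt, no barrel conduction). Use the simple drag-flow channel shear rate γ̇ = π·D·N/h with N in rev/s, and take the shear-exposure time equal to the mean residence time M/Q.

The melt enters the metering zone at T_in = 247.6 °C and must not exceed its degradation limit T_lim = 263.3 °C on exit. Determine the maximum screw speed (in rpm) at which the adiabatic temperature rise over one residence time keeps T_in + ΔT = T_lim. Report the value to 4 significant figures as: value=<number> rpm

Convert throughput: Q = 78.7 kg/h = 78.7/3600 = 0.0218611 kg/s
Mean residence time: t_res = M/Q_s = 5.01 kg / 0.0218611 kg/s = 229.174 s
Convert to metres: D = 0.0388 m, h = 0.00714 m
Allowable rise: ΔT_a = T_lim − T_in = 263.3 − 247.6 = 15.7 K
Invert ΔT = ηγ̇²t_res/(ρcp) for γ̇: γ̇_max² = ΔT_a ρ cp / (η t_res) = 15.7·1192·2186 / (2480·229.174) = 71.9795 s⁻²
Take the square root: γ̇_max = √(71.9795) = 8.48407 s⁻¹
Solve γ̇ = πDN/h for N: N_max = γ̇_max·h/(π·D) = 8.48407 × 0.00714 / (π × 0.0388) = 0.49696 rev/s = 29.8176 rpm

value=29.82 rpm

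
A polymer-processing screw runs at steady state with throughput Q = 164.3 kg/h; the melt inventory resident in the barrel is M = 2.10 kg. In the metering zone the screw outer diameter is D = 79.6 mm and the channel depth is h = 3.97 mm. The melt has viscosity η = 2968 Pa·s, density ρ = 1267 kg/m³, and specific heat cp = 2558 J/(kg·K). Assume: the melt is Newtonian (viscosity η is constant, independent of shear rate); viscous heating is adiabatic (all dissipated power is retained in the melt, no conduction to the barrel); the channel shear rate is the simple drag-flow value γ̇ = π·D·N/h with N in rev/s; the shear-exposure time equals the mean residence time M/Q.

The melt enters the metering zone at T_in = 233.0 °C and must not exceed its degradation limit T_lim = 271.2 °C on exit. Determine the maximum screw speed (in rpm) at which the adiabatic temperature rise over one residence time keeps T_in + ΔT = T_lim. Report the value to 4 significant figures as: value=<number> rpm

value=28.68 rpm

Q_s = Q / 3600 = 164.3 / 3600 = 0.0456389 kg/s
Mean residence time: t_res = M/Q_s = 2.10 kg / 0.0456389 kg/s = 46.0134 s
Convert to metres: D = 0.0796 m, h = 0.00397 m
ΔT_a = T_lim − T_in = 271.2 °C − 233.0 °C = 38.2 K
γ̇_max² = ΔT_a·ρ·cp / (η·t_res) = [38.2 × 1267 × 2558] / [2968 × 46.0134] = 906.551 s⁻²
γ̇_max = sqrt(906.551) = 30.109 s⁻¹
N_max = γ̇_max·h / (π·D) = 30.109 · 0.00397 / (π · 0.0796) = 0.477995 rev/s = 28.6797 rpm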